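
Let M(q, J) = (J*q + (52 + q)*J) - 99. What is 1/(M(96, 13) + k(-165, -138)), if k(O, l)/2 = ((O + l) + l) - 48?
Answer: 1/2095 ≈ 0.00047733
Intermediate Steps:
M(q, J) = -99 + J*q + J*(52 + q) (M(q, J) = (J*q + J*(52 + q)) - 99 = -99 + J*q + J*(52 + q))
k(O, l) = -96 + 2*O + 4*l (k(O, l) = 2*(((O + l) + l) - 48) = 2*((O + 2*l) - 48) = 2*(-48 + O + 2*l) = -96 + 2*O + 4*l)
1/(M(96, 13) + k(-165, -138)) = 1/((-99 + 52*13 + 2*13*96) + (-96 + 2*(-165) + 4*(-138))) = 1/((-99 + 676 + 2496) + (-96 - 330 - 552)) = 1/(3073 - 978) = 1/2095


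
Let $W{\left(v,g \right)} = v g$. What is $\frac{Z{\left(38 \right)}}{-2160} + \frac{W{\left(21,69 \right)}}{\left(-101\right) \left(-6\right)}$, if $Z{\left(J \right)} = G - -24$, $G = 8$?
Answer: $\frac{64801}{27270} \approx 2.3763$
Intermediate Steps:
$W{\left(v,g \right)} = g v$
$Z{\left(J \right)} = 32$ ($Z{\left(J \right)} = 8 - -24 = 8 + 24 = 32$)
$\frac{Z{\left(38 \right)}}{-2160} + \frac{W{\left(21,69 \right)}}{\left(-101\right) \left(-6\right)} = \frac{32}{-2160} + \frac{69 \cdot 21}{\left(-101\right) \left(-6\right)} = 32 \left(- \frac{1}{2160}\right) + \frac{1449}{606} = - \frac{2}{135} + 1449 \cdot \frac{1}{606} = - \frac{2}{135} + \frac{483}{202} = \frac{64801}{27270}$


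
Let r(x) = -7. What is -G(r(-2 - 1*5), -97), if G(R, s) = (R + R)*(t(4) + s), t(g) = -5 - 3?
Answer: -1470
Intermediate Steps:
t(g) = -8
G(R, s) = 2*R*(-8 + s) (G(R, s) = (R + R)*(-8 + s) = (2*R)*(-8 + s) = 2*R*(-8 + s))
-G(r(-2 - 1*5), -97) = -2*(-7)*(-8 - 97) = -2*(-7)*(-105) = -1*1470 = -1470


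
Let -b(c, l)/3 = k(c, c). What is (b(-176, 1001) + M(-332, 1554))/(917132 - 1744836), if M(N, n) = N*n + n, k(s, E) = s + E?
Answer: 256659/413852 ≈ 0.62017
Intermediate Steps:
k(s, E) = E + s
b(c, l) = -6*c (b(c, l) = -3*(c + c) = -6*c)
M(N, n) = n + N*n
(b(-176, 1001) + M(-332, 1554))/(917132 - 1744836) = (-6*(-176) + 1554*(1 - 332))/(917132 - 1744836) = (1056 + 1554*(-331))/(-827704) = (1056 - 514374)*(-1/827704) = -513318*(-1/827704) = 256659/413852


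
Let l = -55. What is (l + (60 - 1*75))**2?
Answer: 4900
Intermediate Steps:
(l + (60 - 1*75))**2 = (-55 + (60 - 1*75))**2 = (-55 + (60 - 75))**2 = (-55 - 15)**2 = (-70)**2 = 4900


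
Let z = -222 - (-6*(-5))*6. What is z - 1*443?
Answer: -845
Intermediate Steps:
z = -402 (z = -222 - 30*6 = -222 - 1*180 = -222 - 180 = -402)
z - 1*443 = -402 - 1*443 = -402 - 443 = -845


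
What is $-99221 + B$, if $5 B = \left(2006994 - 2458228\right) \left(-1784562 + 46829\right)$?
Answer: $\frac{784123716417}{5} \approx 1.5682 \cdot 10^{11}$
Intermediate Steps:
$B = \frac{784124212522}{5}$ ($B = \frac{\left(2006994 - 2458228\right) \left(-1784562 + 46829\right)}{5} = \frac{\left(-451234\right) \left(-1737733\right)}{5} = \frac{1}{5} \cdot 784124212522 = \frac{784124212522}{5} \approx 1.5682 \cdot 10^{11}$)
$-99221 + B = -99221 + \frac{784124212522}{5} = \frac{784123716417}{5}$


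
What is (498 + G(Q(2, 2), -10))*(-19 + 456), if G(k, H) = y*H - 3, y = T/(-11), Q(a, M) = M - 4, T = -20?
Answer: 2292065/11 ≈ 2.0837e+5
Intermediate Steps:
Q(a, M) = -4 + M
y = 20/11 (y = -20/(-11) = -20*(-1/11) = 20/11 ≈ 1.8182)
G(k, H) = -3 + 20*H/11 (G(k, H) = 20*H/11 - 3 = -3 + 20*H/11)
(498 + G(Q(2, 2), -10))*(-19 + 456) = (498 + (-3 + (20/11)*(-10)))*(-19 + 456) = (498 + (-3 - 200/11))*437 = (498 - 233/11)*437 = (5245/11)*437 = 2292065/11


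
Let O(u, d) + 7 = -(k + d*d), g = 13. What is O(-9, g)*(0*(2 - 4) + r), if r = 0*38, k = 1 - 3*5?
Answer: 0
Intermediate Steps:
k = -14 (k = 1 - 15 = -14)
r = 0
O(u, d) = 7 - d² (O(u, d) = -7 - (-14 + d*d) = -7 - (-14 + d²) = -7 + (14 - d²) = 7 - d²)
O(-9, g)*(0*(2 - 4) + r) = (7 - 1*13²)*(0*(2 - 4) + 0) = (7 - 1*169)*(0*(-2) + 0) = (7 - 169)*(0 + 0) = -162*0 = 0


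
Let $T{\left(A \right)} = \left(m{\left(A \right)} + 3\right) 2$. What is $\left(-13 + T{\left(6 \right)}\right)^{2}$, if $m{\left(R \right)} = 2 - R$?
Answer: $225$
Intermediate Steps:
$T{\left(A \right)} = 10 - 2 A$ ($T{\left(A \right)} = \left(\left(2 - A\right) + 3\right) 2 = \left(5 - A\right) 2 = 10 - 2 A$)
$\left(-13 + T{\left(6 \right)}\right)^{2} = \left(-13 + \left(10 - 12\right)\right)^{2} = \left(-13 - 2\right)^{2} = \left(-15\right)^{2} = 225$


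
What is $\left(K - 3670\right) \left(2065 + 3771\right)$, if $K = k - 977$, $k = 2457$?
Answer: $-12780840$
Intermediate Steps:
$K = 1480$ ($K = 2457 - 977 = 1480$)
$\left(K - 3670\right) \left(2065 + 3771\right) = \left(1480 - 3670\right) \left(2065 + 3771\right) = \left(-2190\right) 5836 = -12780840$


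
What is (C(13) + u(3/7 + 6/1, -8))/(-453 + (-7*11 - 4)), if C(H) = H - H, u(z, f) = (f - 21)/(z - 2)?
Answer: 203/16554 ≈ 0.012263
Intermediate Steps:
u(z, f) = (-21 + f)/(-2 + z)
C(H) = 0
(C(13) + u(3/7 + 6/1, -8))/(-453 + (-7*11 - 4)) = (0 + (-21 - 8)/(-2 + (3/7 + 6/1)))/(-453 + (-7*11 - 4)) = (0 - 29/(-2 + (3*(⅐) + 6*1)))/(-453 + (-77 - 4)) = (0 - 29/(-2 + (3/7 + 6)))/(-453 - 81) = (0 - 29/(-2 + 45/7))/(-534) = (0 - 29/(31/7))*(-1/534) = (0 + (7/31)*(-29))*(-1/534) = (0 - 203/31)*(-1/534) = -203/31*(-1/534) = 203/16554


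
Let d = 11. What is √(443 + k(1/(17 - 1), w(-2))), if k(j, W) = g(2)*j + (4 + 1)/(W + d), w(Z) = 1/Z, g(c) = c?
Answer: 5*√125202/84 ≈ 21.062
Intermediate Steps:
k(j, W) = 2*j + 5/(11 + W) (k(j, W) = 2*j + (4 + 1)/(W + 11) = 2*j + 5/(11 + W))
√(443 + k(1/(17 - 1), w(-2))) = √(443 + (5 + 22/(17 - 1) + 2/(-2*(17 - 1)))/(11 + 1/(-2))) = √(443 + (5 + 22/16 + 2*(-½)/16)/(11 - ½)) = √(443 + (5 + 22*(1/16) + 2*(-½)*(1/16))/(21/2)) = √(443 + 2*(5 + 11/8 - 1/16)/21) = √(443 + (2/21)*(101/16)) = √(443 + 101/168) = √(74525/168) = 5*√125202/84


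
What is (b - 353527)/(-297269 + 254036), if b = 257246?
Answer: 96281/43233 ≈ 2.2270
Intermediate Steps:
(b - 353527)/(-297269 + 254036) = (257246 - 353527)/(-297269 + 254036) = -96281/(-43233) = -96281*(-1/43233) = 96281/43233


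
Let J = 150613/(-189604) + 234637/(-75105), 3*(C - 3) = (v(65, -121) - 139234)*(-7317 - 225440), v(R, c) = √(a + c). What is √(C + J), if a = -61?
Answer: √(60849496191001943714643153115 - 437030439376701096383100*I*√182)/2373368070 ≈ 1.0394e+5 - 5.0353*I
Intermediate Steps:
v(R, c) = √(-61 + c)
C = 32407688147/3 - 232757*I*√182/3 (C = 3 + ((√(-61 - 121) - 139234)*(-7317 - 225440))/3 = 3 + ((√(-182) - 139234)*(-232757))/3 = 3 + ((I*√182 - 139234)*(-232757))/3 = 3 + ((-139234 + I*√182)*(-232757))/3 = 3 + (32407688138 - 232757*I*√182)/3 = 3 + (32407688138/3 - 232757*I*√182/3) = 32407688147/3 - 232757*I*√182/3 ≈ 1.0803e+10 - 1.0467e+6*I)
J = -55799903113/14240208420 (J = 150613*(-1/189604) + 234637*(-1/75105) = -150613/189604 - 234637/75105 = -55799903113/14240208420 ≈ -3.9185)
√(C + J) = √((32407688147/3 - 232757*I*√182/3) - 55799903113/14240208420) = √(153830744485414629467/14240208420 - 232757*I*√182/3)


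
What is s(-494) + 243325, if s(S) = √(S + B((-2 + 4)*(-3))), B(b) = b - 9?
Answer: 243325 + I*√509 ≈ 2.4333e+5 + 22.561*I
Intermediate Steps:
B(b) = -9 + b
s(S) = √(-15 + S) (s(S) = √(S + (-9 + (-2 + 4)*(-3))) = √(S + (-9 + 2*(-3))) = √(S + (-9 - 6)) = √(S - 15) = √(-15 + S))
s(-494) + 243325 = √(-15 - 494) + 243325 = √(-509) + 243325 = I*√509 + 243325 = 243325 + I*√509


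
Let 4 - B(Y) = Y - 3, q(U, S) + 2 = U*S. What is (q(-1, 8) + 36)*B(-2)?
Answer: 234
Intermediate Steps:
q(U, S) = -2 + S*U (q(U, S) = -2 + U*S = -2 + S*U)
B(Y) = 7 - Y (B(Y) = 4 - (Y - 3) = 4 - (-3 + Y) = 4 + (3 - Y) = 7 - Y)
(q(-1, 8) + 36)*B(-2) = ((-2 + 8*(-1)) + 36)*(7 - 1*(-2)) = ((-2 - 8) + 36)*(7 + 2) = (-10 + 36)*9 = 26*9 = 234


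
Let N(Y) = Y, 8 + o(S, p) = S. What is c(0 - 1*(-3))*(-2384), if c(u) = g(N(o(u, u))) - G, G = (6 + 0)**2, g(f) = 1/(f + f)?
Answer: 430312/5 ≈ 86062.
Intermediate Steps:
o(S, p) = -8 + S
g(f) = 1/(2*f)
G = 36 (G = 6**2 = 36)
c(u) = -36 + 1/(2*(-8 + u)) (c(u) = 1/(2*(-8 + u)) - 1*36 = 1/(2*(-8 + u)) - 36 = -36 + 1/(2*(-8 + u)))
c(0 - 1*(-3))*(-2384) = ((577 - 72*(0 - 1*(-3)))/(2*(-8 + (0 - 1*(-3)))))*(-2384) = ((577 - 72*(0 + 3))/(2*(-8 + (0 + 3))))*(-2384) = ((577 - 72*3)/(2*(-8 + 3)))*(-2384) = ((1/2)*(577 - 216)/(-5))*(-2384) = ((1/2)*(-1/5)*361)*(-2384) = -361/10*(-2384) = 430312/5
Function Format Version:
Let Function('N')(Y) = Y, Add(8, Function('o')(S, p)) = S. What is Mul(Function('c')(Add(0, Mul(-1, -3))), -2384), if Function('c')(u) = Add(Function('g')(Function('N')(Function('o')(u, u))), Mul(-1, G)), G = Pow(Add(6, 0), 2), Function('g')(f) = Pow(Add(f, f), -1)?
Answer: Rational(430312, 5) ≈ 86062.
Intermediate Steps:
Function('o')(S, p) = Add(-8, S)
Function('g')(f) = Mul(Rational(1, 2), Pow(f, -1)) (Function('g')(f) = Pow(Mul(2, f), -1) = Mul(Rational(1, 2), Pow(f, -1)))
G = 36 (G = Pow(6, 2) = 36)
Function('c')(u) = Add(-36, Mul(Rational(1, 2), Pow(Add(-8, u), -1))) (Function('c')(u) = Add(Mul(Rational(1, 2), Pow(Add(-8, u), -1)), Mul(-1, 36)) = Add(Mul(Rational(1, 2), Pow(Add(-8, u), -1)), -36) = Add(-36, Mul(Rational(1, 2), Pow(Add(-8, u), -1))))
Mul(Function('c')(Add(0, Mul(-1, -3))), -2384) = Mul(Mul(Rational(1, 2), Pow(Add(-8, Add(0, Mul(-1, -3))), -1), Add(577, Mul(-72, Add(0, Mul(-1, -3))))), -2384) = Mul(Mul(Rational(1, 2), Pow(Add(-8, Add(0, 3)), -1), Add(577, Mul(-72, Add(0, 3)))), -2384) = Mul(Mul(Rational(1, 2), Pow(Add(-8, 3), -1), Add(577, Mul(-72, 3))), -2384) = Mul(Mul(Rational(1, 2), Pow(-5, -1), Add(577, -216)), -2384) = Mul(Mul(Rational(1, 2), Rational(-1, 5), 361), -2384) = Mul(Rational(-361, 10), -2384) = Rational(430312, 5)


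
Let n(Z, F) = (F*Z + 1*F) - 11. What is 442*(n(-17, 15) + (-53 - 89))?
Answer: -173706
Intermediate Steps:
n(Z, F) = -11 + F + F*Z (n(Z, F) = (F*Z + F) - 11 = (F + F*Z) - 11 = -11 + F + F*Z)
442*(n(-17, 15) + (-53 - 89)) = 442*((-11 + 15 + 15*(-17)) + (-53 - 89)) = 442*((-11 + 15 - 255) - 142) = 442*(-251 - 142) = 442*(-393) = -173706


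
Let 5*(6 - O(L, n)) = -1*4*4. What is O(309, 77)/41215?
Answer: 46/206075 ≈ 0.00022322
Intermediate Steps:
O(L, n) = 46/5 (O(L, n) = 6 - (-1*4)*4/5 = 6 - (-4)*4/5 = 6 - ⅕*(-16) = 6 + 16/5 = 46/5)
O(309, 77)/41215 = (46/5)/41215 = (46/5)*(1/41215) = 46/206075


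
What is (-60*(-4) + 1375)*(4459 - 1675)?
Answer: 4496160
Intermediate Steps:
(-60*(-4) + 1375)*(4459 - 1675) = (240 + 1375)*2784 = 1615*2784 = 4496160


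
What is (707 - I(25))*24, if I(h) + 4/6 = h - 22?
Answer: 16912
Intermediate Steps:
I(h) = -68/3 + h (I(h) = -⅔ + (h - 22) = -⅔ + (-22 + h) = -68/3 + h)
(707 - I(25))*24 = (707 - (-68/3 + 25))*24 = (707 - 1*7/3)*24 = (707 - 7/3)*24 = (2114/3)*24 = 16912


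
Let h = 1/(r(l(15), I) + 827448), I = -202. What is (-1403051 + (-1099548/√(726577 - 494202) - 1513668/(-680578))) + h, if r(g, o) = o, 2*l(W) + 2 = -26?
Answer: -10674649687136793/7608181462 - 1099548*√55/3575 ≈ -1.4053e+6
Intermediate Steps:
l(W) = -14 (l(W) = -1 + (½)*(-26) = -1 - 13 = -14)
h = 1/827246 (h = 1/(-202 + 827448) = 1/827246 ≈ 1.2088e-6)
(-1403051 + (-1099548/√(726577 - 494202) - 1513668/(-680578))) + h = (-1403051 + (-1099548/√(726577 - 494202) - 1513668/(-680578))) + 1/827246 = (-1403051 + (-1099548*√55/3575 - 1513668*(-1/680578))) + 1/827246 = (-1403051 + (-1099548*√55/3575 + 756834/340289)) + 1/827246 = (-1403051 + (756834/340289 - 1099548*√55/3575)) + 1/827246 = (-477442064905/340289 - 1099548*√55/3575) + 1/827246 = -10674649687136793/7608181462 - 1099548*√55/3575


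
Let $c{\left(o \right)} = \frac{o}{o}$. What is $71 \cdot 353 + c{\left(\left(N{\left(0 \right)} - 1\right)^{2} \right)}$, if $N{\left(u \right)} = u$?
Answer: $25064$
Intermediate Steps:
$c{\left(o \right)} = 1$
$71 \cdot 353 + c{\left(\left(N{\left(0 \right)} - 1\right)^{2} \right)} = 71 \cdot 353 + 1 = 25063 + 1 = 25064$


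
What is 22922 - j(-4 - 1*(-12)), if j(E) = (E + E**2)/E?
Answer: 22913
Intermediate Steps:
j(E) = (E + E**2)/E
22922 - j(-4 - 1*(-12)) = 22922 - (1 + (-4 - 1*(-12))) = 22922 - (1 + (-4 + 12)) = 22922 - (1 + 8) = 22922 - 1*9 = 22922 - 9 = 22913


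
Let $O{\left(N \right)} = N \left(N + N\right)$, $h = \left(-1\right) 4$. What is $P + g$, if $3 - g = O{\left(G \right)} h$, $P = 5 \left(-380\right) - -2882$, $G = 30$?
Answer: $8185$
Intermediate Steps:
$h = -4$
$O{\left(N \right)} = 2 N^{2}$ ($O{\left(N \right)} = N 2 N = 2 N^{2}$)
$P = 982$ ($P = -1900 + 2882 = 982$)
$g = 7203$ ($g = 3 - 2 \cdot 30^{2} \left(-4\right) = 3 - 2 \cdot 900 \left(-4\right) = 3 - 1800 \left(-4\right) = 3 - -7200 = 3 + 7200 = 7203$)
$P + g = 982 + 7203 = 8185$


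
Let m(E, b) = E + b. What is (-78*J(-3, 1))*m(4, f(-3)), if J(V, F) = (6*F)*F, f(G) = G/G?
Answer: -2340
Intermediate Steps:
f(G) = 1
J(V, F) = 6*F²
(-78*J(-3, 1))*m(4, f(-3)) = (-468*1²)*(4 + 1) = -468*5 = -2340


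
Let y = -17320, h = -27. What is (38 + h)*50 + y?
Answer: -16770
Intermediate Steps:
(38 + h)*50 + y = (38 - 27)*50 - 17320 = 11*50 - 17320 = 550 - 17320 = -16770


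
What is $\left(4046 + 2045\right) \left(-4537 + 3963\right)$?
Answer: $-3496234$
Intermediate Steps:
$\left(4046 + 2045\right) \left(-4537 + 3963\right) = 6091 \left(-574\right) = -3496234$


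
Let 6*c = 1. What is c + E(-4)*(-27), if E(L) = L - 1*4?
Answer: 1297/6 ≈ 216.17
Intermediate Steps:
E(L) = -4 + L (E(L) = L - 4 = -4 + L)
c = ⅙ (c = (⅙)*1 = ⅙ ≈ 0.16667)
c + E(-4)*(-27) = ⅙ + (-4 - 4)*(-27) = ⅙ - 8*(-27) = ⅙ + 216 = 1297/6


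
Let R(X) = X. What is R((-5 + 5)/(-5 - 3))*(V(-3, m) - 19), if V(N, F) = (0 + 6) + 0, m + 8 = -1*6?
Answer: 0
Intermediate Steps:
m = -14 (m = -8 - 1*6 = -8 - 6 = -14)
V(N, F) = 6 (V(N, F) = 6 + 0 = 6)
R((-5 + 5)/(-5 - 3))*(V(-3, m) - 19) = ((-5 + 5)/(-5 - 3))*(6 - 19) = (0/(-8))*(-13) = (0*(-⅛))*(-13) = 0*(-13) = 0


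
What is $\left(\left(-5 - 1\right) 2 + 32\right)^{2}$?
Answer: $400$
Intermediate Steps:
$\left(\left(-5 - 1\right) 2 + 32\right)^{2} = \left(\left(-6\right) 2 + 32\right)^{2} = \left(-12 + 32\right)^{2} = 20^{2} = 400$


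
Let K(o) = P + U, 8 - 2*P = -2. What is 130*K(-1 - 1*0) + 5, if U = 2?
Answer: 915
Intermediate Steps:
P = 5 (P = 4 - 1/2*(-2) = 4 + 1 = 5)
K(o) = 7 (K(o) = 5 + 2 = 7)
130*K(-1 - 1*0) + 5 = 130*7 + 5 = 910 + 5 = 915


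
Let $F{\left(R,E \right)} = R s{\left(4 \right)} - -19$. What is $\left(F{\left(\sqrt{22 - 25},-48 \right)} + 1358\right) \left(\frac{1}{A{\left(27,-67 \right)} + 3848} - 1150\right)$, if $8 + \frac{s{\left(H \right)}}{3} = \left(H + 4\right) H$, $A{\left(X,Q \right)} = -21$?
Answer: $- \frac{6060244473}{3827} - \frac{316875528 i \sqrt{3}}{3827} \approx -1.5836 \cdot 10^{6} - 1.4341 \cdot 10^{5} i$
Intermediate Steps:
$s{\left(H \right)} = -24 + 3 H \left(4 + H\right)$ ($s{\left(H \right)} = -24 + 3 \left(H + 4\right) H = -24 + 3 \left(4 + H\right) H = -24 + 3 H \left(4 + H\right)$)
$F{\left(R,E \right)} = 19 + 72 R$ ($F{\left(R,E \right)} = R \left(-24 + 3 \cdot 4^{2} + 12 \cdot 4\right) - -19 = R \left(-24 + 3 \cdot 16 + 48\right) + 19 = R \left(-24 + 48 + 48\right) + 19 = R 72 + 19 = 72 R + 19 = 19 + 72 R$)
$\left(F{\left(\sqrt{22 - 25},-48 \right)} + 1358\right) \left(\frac{1}{A{\left(27,-67 \right)} + 3848} - 1150\right) = \left(\left(19 + 72 \sqrt{22 - 25}\right) + 1358\right) \left(\frac{1}{-21 + 3848} - 1150\right) = \left(\left(19 + 72 \sqrt{-3}\right) + 1358\right) \left(\frac{1}{3827} - 1150\right) = \left(\left(19 + 72 i \sqrt{3}\right) + 1358\right) \left(\frac{1}{3827} - 1150\right) = \left(\left(19 + 72 i \sqrt{3}\right) + 1358\right) \left(- \frac{4401049}{3827}\right) = \left(1377 + 72 i \sqrt{3}\right) \left(- \frac{4401049}{3827}\right) = - \frac{6060244473}{3827} - \frac{316875528 i \sqrt{3}}{3827}$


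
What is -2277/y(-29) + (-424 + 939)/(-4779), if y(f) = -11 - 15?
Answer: 10868393/124254 ≈ 87.469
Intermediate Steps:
y(f) = -26
-2277/y(-29) + (-424 + 939)/(-4779) = -2277/(-26) + (-424 + 939)/(-4779) = -2277*(-1/26) + 515*(-1/4779) = 2277/26 - 515/4779 = 10868393/124254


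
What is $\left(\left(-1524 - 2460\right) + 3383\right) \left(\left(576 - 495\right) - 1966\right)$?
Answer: $1132885$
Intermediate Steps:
$\left(\left(-1524 - 2460\right) + 3383\right) \left(\left(576 - 495\right) - 1966\right) = \left(-3984 + 3383\right) \left(\left(576 - 495\right) - 1966\right) = - 601 \left(81 - 1966\right) = \left(-601\right) \left(-1885\right) = 1132885$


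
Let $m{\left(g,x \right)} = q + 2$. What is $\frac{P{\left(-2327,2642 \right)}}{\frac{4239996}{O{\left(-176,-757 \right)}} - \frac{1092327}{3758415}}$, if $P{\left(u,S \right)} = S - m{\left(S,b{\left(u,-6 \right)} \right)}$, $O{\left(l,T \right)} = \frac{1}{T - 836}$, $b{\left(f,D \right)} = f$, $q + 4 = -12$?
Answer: $- \frac{3327450080}{8461837885090649} \approx -3.9323 \cdot 10^{-7}$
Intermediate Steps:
$q = -16$ ($q = -4 - 12 = -16$)
$m{\left(g,x \right)} = -14$ ($m{\left(g,x \right)} = -16 + 2 = -14$)
$O{\left(l,T \right)} = \frac{1}{-836 + T}$
$P{\left(u,S \right)} = 14 + S$ ($P{\left(u,S \right)} = S - -14 = S + 14 = 14 + S$)
$\frac{P{\left(-2327,2642 \right)}}{\frac{4239996}{O{\left(-176,-757 \right)}} - \frac{1092327}{3758415}} = \frac{14 + 2642}{\frac{4239996}{\frac{1}{-836 - 757}} - \frac{1092327}{3758415}} = \frac{2656}{\frac{4239996}{\frac{1}{-1593}} - \frac{364109}{1252805}} = \frac{2656}{\frac{4239996}{- \frac{1}{1593}} - \frac{364109}{1252805}} = \frac{2656}{4239996 \left(-1593\right) - \frac{364109}{1252805}} = \frac{2656}{-6754313628 - \frac{364109}{1252805}} = \frac{2656}{- \frac{8461837885090649}{1252805}} = 2656 \left(- \frac{1252805}{8461837885090649}\right) = - \frac{3327450080}{8461837885090649}$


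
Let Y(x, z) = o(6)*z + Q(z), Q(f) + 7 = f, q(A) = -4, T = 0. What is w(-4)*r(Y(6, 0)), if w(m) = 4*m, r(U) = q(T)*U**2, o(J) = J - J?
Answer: 3136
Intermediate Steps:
o(J) = 0
Q(f) = -7 + f
Y(x, z) = -7 + z (Y(x, z) = 0*z + (-7 + z) = 0 + (-7 + z) = -7 + z)
r(U) = -4*U**2
w(-4)*r(Y(6, 0)) = (4*(-4))*(-4*(-7 + 0)**2) = -(-64)*(-7)**2 = -(-64)*49 = -16*(-196) = 3136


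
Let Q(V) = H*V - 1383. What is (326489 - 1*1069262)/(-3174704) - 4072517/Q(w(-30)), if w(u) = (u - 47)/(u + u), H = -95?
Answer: 155161845857223/57331979536 ≈ 2706.4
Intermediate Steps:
w(u) = (-47 + u)/(2*u) (w(u) = (-47 + u)/((2*u)) = (-47 + u)*(1/(2*u)) = (-47 + u)/(2*u))
Q(V) = -1383 - 95*V (Q(V) = -95*V - 1383 = -1383 - 95*V)
(326489 - 1*1069262)/(-3174704) - 4072517/Q(w(-30)) = (326489 - 1*1069262)/(-3174704) - 4072517/(-1383 - 95*(-47 - 30)/(2*(-30))) = (326489 - 1069262)*(-1/3174704) - 4072517/(-1383 - 95*(-1)*(-77)/(2*30)) = -742773*(-1/3174704) - 4072517/(-1383 - 95*77/60) = 742773/3174704 - 4072517/(-1383 - 1463/12) = 742773/3174704 - 4072517/(-18059/12) = 742773/3174704 - 4072517*(-12/18059) = 742773/3174704 + 48870204/18059 = 155161845857223/57331979536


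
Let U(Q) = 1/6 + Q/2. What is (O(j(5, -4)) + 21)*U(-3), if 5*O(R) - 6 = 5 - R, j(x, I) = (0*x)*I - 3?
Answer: -476/15 ≈ -31.733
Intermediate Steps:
j(x, I) = -3 (j(x, I) = 0*I - 3 = 0 - 3 = -3)
O(R) = 11/5 - R/5 (O(R) = 6/5 + (5 - R)/5 = 6/5 + (1 - R/5) = 11/5 - R/5)
U(Q) = ⅙ + Q/2 (U(Q) = 1*(⅙) + Q*(½) = ⅙ + Q/2)
(O(j(5, -4)) + 21)*U(-3) = ((11/5 - ⅕*(-3)) + 21)*(⅙ + (½)*(-3)) = ((11/5 + ⅗) + 21)*(⅙ - 3/2) = (14/5 + 21)*(-4/3) = (119/5)*(-4/3) = -476/15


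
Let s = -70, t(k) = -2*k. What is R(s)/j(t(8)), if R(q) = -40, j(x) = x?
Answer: 5/2 ≈ 2.5000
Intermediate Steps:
R(s)/j(t(8)) = -40/((-2*8)) = -40/(-16) = -40*(-1/16) = 5/2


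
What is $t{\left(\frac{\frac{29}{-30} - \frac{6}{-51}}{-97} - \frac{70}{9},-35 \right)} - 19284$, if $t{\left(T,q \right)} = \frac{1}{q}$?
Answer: $- \frac{674941}{35} \approx -19284.0$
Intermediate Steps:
$t{\left(\frac{\frac{29}{-30} - \frac{6}{-51}}{-97} - \frac{70}{9},-35 \right)} - 19284 = \frac{1}{-35} - 19284 = - \frac{1}{35} - 19284 = - \frac{674941}{35}$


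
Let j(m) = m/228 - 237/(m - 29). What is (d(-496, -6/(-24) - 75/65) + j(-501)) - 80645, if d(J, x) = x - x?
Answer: -1624225549/20140 ≈ -80647.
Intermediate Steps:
d(J, x) = 0
j(m) = -237/(-29 + m) + m/228 (j(m) = m*(1/228) - 237/(-29 + m) = m/228 - 237/(-29 + m) = -237/(-29 + m) + m/228)
(d(-496, -6/(-24) - 75/65) + j(-501)) - 80645 = (0 + (-54036 + (-501)² - 29*(-501))/(228*(-29 - 501))) - 80645 = (0 + (1/228)*(-54036 + 251001 + 14529)/(-530)) - 80645 = (0 + (1/228)*(-1/530)*211494) - 80645 = (0 - 35249/20140) - 80645 = -35249/20140 - 80645 = -1624225549/20140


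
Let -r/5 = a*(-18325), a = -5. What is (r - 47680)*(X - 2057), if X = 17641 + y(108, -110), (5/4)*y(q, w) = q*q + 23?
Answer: -12611539548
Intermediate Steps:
y(q, w) = 92/5 + 4*q**2/5 (y(q, w) = 4*(q*q + 23)/5 = 4*(q**2 + 23)/5 = 4*(23 + q**2)/5 = 92/5 + 4*q**2/5)
X = 134953/5 (X = 17641 + (92/5 + (4/5)*108**2) = 17641 + (92/5 + (4/5)*11664) = 17641 + (92/5 + 46656/5) = 17641 + 46748/5 = 134953/5 ≈ 26991.)
r = -458125 (r = -(-25)*(-18325) = -5*91625 = -458125)
(r - 47680)*(X - 2057) = (-458125 - 47680)*(134953/5 - 2057) = -505805*124668/5 = -12611539548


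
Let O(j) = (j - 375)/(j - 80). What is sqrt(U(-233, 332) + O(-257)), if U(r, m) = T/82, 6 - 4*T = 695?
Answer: I*sqrt(688003698)/55268 ≈ 0.47459*I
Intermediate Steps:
T = -689/4 (T = 3/2 - 1/4*695 = 3/2 - 695/4 = -689/4 ≈ -172.25)
O(j) = (-375 + j)/(-80 + j)
U(r, m) = -689/328 (U(r, m) = -689/4/82 = -689/4*1/82 = -689/328)
sqrt(U(-233, 332) + O(-257)) = sqrt(-689/328 + (-375 - 257)/(-80 - 257)) = sqrt(-689/328 - 632/(-337)) = sqrt(-689/328 - 1/337*(-632)) = sqrt(-689/328 + 632/337) = sqrt(-24897/110536) = I*sqrt(688003698)/55268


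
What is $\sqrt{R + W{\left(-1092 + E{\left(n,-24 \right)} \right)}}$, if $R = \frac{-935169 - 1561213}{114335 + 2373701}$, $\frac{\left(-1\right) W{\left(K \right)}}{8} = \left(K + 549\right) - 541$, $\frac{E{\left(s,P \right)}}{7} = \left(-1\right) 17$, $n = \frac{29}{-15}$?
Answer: $\frac{\sqrt{14892364696262738}}{1244018} \approx 98.097$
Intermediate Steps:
$n = - \frac{29}{15}$ ($n = 29 \left(- \frac{1}{15}\right) = - \frac{29}{15} \approx -1.9333$)
$E{\left(s,P \right)} = -119$ ($E{\left(s,P \right)} = 7 \left(\left(-1\right) 17\right) = 7 \left(-17\right) = -119$)
$W{\left(K \right)} = -64 - 8 K$ ($W{\left(K \right)} = - 8 \left(\left(K + 549\right) - 541\right) = - 8 \left(\left(549 + K\right) - 541\right) = - 8 \left(8 + K\right) = -64 - 8 K$)
$R = - \frac{1248191}{1244018}$ ($R = - \frac{2496382}{2488036} = \left(-2496382\right) \frac{1}{2488036} = - \frac{1248191}{1244018} \approx -1.0034$)
$\sqrt{R + W{\left(-1092 + E{\left(n,-24 \right)} \right)}} = \sqrt{- \frac{1248191}{1244018} - \left(64 + 8 \left(-1092 - 119\right)\right)} = \sqrt{- \frac{1248191}{1244018} - -9624} = \sqrt{- \frac{1248191}{1244018} + \left(-64 + 9688\right)} = \sqrt{- \frac{1248191}{1244018} + 9624} = \sqrt{\frac{11971181041}{1244018}} = \frac{\sqrt{14892364696262738}}{1244018}$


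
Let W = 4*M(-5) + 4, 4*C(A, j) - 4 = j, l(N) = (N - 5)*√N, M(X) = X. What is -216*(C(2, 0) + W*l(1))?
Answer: -14040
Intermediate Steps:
l(N) = √N*(-5 + N) (l(N) = (-5 + N)*√N = √N*(-5 + N))
C(A, j) = 1 + j/4
W = -16 (W = 4*(-5) + 4 = -20 + 4 = -16)
-216*(C(2, 0) + W*l(1)) = -216*((1 + (¼)*0) - 16*√1*(-5 + 1)) = -216*((1 + 0) - 16*(-4)) = -216*(1 - 16*(-4)) = -216*(1 + 64) = -216*65 = -14040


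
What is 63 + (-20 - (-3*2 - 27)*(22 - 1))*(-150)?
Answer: -100887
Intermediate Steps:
63 + (-20 - (-3*2 - 27)*(22 - 1))*(-150) = 63 + (-20 - (-6 - 27)*21)*(-150) = 63 + (-20 - (-33)*21)*(-150) = 63 + (-20 - 1*(-693))*(-150) = 63 + (-20 + 693)*(-150) = 63 + 673*(-150) = 63 - 100950 = -100887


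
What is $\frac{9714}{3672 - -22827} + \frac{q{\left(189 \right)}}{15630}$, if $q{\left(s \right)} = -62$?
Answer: $\frac{25031147}{69029895} \approx 0.36261$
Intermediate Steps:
$\frac{9714}{3672 - -22827} + \frac{q{\left(189 \right)}}{15630} = \frac{9714}{3672 - -22827} - \frac{62}{15630} = \frac{9714}{3672 + 22827} - \frac{31}{7815} = \frac{9714}{26499} - \frac{31}{7815} = 9714 \cdot \frac{1}{26499} - \frac{31}{7815} = \frac{3238}{8833} - \frac{31}{7815} = \frac{25031147}{69029895}$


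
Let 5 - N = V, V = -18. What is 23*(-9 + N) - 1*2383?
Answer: -2061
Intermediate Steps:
N = 23 (N = 5 - 1*(-18) = 5 + 18 = 23)
23*(-9 + N) - 1*2383 = 23*(-9 + 23) - 1*2383 = 23*14 - 2383 = 322 - 2383 = -2061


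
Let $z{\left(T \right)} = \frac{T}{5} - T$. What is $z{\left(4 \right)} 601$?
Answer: $- \frac{9616}{5} \approx -1923.2$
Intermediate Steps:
$z{\left(T \right)} = - \frac{4 T}{5}$ ($z{\left(T \right)} = T \frac{1}{5} - T = \frac{T}{5} - T = - \frac{4 T}{5}$)
$z{\left(4 \right)} 601 = \left(- \frac{4}{5}\right) 4 \cdot 601 = \left(- \frac{16}{5}\right) 601 = - \frac{9616}{5}$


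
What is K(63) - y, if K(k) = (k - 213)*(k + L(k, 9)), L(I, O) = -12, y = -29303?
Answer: 21653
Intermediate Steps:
K(k) = (-213 + k)*(-12 + k) (K(k) = (k - 213)*(k - 12) = (-213 + k)*(-12 + k))
K(63) - y = (2556 + 63**2 - 225*63) - 1*(-29303) = (2556 + 3969 - 14175) + 29303 = -7650 + 29303 = 21653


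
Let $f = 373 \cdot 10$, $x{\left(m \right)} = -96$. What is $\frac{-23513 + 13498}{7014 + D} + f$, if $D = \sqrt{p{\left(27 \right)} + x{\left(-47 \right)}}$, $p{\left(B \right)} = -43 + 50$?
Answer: $\frac{36686379568}{9839257} + \frac{2003 i \sqrt{89}}{9839257} \approx 3728.6 + 0.0019205 i$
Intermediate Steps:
$p{\left(B \right)} = 7$
$D = i \sqrt{89}$ ($D = \sqrt{7 - 96} = \sqrt{-89} = i \sqrt{89} \approx 9.434 i$)
$f = 3730$
$\frac{-23513 + 13498}{7014 + D} + f = \frac{-23513 + 13498}{7014 + i \sqrt{89}} + 3730 = - \frac{10015}{7014 + i \sqrt{89}} + 3730 = 3730 - \frac{10015}{7014 + i \sqrt{89}}$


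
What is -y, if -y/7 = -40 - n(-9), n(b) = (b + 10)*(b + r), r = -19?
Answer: -84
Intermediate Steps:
n(b) = (-19 + b)*(10 + b) (n(b) = (b + 10)*(b - 19) = (10 + b)*(-19 + b) = (-19 + b)*(10 + b))
y = 84 (y = -7*(-40 - (-190 + (-9)² - 9*(-9))) = -7*(-40 - (-190 + 81 + 81)) = -7*(-40 - 1*(-28)) = -7*(-40 + 28) = -7*(-12) = 84)
-y = -1*84 = -84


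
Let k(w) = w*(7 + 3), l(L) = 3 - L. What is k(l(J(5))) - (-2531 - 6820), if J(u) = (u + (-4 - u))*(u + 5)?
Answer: 9781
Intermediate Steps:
J(u) = -20 - 4*u (J(u) = -4*(5 + u) = -20 - 4*u)
k(w) = 10*w (k(w) = w*10 = 10*w)
k(l(J(5))) - (-2531 - 6820) = 10*(3 - (-20 - 4*5)) - (-2531 - 6820) = 10*(3 - (-20 - 20)) - 1*(-9351) = 10*(3 - 1*(-40)) + 9351 = 10*(3 + 40) + 9351 = 10*43 + 9351 = 430 + 9351 = 9781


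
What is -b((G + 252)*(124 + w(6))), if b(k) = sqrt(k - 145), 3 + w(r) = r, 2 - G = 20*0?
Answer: -sqrt(32113) ≈ -179.20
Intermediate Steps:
G = 2 (G = 2 - 20*0 = 2 - 1*0 = 2 + 0 = 2)
w(r) = -3 + r
b(k) = sqrt(-145 + k)
-b((G + 252)*(124 + w(6))) = -sqrt(-145 + (2 + 252)*(124 + (-3 + 6))) = -sqrt(-145 + 254*(124 + 3)) = -sqrt(-145 + 254*127) = -sqrt(-145 + 32258) = -sqrt(32113)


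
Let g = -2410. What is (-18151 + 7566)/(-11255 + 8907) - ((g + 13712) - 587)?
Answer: -25148235/2348 ≈ -10710.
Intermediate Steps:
(-18151 + 7566)/(-11255 + 8907) - ((g + 13712) - 587) = (-18151 + 7566)/(-11255 + 8907) - ((-2410 + 13712) - 587) = -10585/(-2348) - (11302 - 587) = -10585*(-1/2348) - 1*10715 = 10585/2348 - 10715 = -25148235/2348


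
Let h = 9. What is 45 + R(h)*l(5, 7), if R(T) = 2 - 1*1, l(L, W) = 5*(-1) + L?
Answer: 45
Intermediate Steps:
l(L, W) = -5 + L
R(T) = 1 (R(T) = 2 - 1 = 1)
45 + R(h)*l(5, 7) = 45 + 1*(-5 + 5) = 45 + 1*0 = 45 + 0 = 45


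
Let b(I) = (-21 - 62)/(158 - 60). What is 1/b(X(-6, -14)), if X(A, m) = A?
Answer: -98/83 ≈ -1.1807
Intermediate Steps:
b(I) = -83/98
1/b(X(-6, -14)) = 1/(-83/98) = -98/83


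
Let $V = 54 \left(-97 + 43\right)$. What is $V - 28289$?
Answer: $-31205$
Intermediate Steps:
$V = -2916$ ($V = 54 \left(-54\right) = -2916$)
$V - 28289 = -2916 - 28289 = -31205$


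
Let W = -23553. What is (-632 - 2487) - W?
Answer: 20434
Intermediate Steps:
(-632 - 2487) - W = (-632 - 2487) - 1*(-23553) = -3119 + 23553 = 20434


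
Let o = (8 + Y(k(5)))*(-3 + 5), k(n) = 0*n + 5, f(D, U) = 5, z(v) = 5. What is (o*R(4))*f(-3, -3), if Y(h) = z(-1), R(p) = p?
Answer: 520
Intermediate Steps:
k(n) = 5 (k(n) = 0 + 5 = 5)
Y(h) = 5
o = 26 (o = (8 + 5)*(-3 + 5) = 13*2 = 26)
(o*R(4))*f(-3, -3) = (26*4)*5 = 104*5 = 520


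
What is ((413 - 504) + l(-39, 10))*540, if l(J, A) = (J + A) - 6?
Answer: -68040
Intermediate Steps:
l(J, A) = -6 + A + J (l(J, A) = (A + J) - 6 = -6 + A + J)
((413 - 504) + l(-39, 10))*540 = ((413 - 504) + (-6 + 10 - 39))*540 = (-91 - 35)*540 = -126*540 = -68040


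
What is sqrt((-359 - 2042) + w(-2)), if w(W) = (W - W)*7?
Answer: 49*I ≈ 49.0*I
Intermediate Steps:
w(W) = 0 (w(W) = 0*7 = 0)
sqrt((-359 - 2042) + w(-2)) = sqrt((-359 - 2042) + 0) = sqrt(-2401 + 0) = sqrt(-2401) = 49*I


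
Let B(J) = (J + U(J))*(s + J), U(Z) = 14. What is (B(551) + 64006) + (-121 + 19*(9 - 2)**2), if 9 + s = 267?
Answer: 521901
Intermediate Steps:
s = 258 (s = -9 + 267 = 258)
B(J) = (14 + J)*(258 + J) (B(J) = (J + 14)*(258 + J) = (14 + J)*(258 + J))
(B(551) + 64006) + (-121 + 19*(9 - 2)**2) = ((3612 + 551**2 + 272*551) + 64006) + (-121 + 19*(9 - 2)**2) = ((3612 + 303601 + 149872) + 64006) + (-121 + 19*7**2) = (457085 + 64006) + (-121 + 19*49) = 521091 + (-121 + 931) = 521091 + 810 = 521901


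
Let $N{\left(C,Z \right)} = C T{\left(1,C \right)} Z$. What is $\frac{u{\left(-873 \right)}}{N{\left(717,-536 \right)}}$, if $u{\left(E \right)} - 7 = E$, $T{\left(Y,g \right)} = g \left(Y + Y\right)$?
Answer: $\frac{433}{275551704} \approx 1.5714 \cdot 10^{-6}$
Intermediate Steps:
$T{\left(Y,g \right)} = 2 Y g$ ($T{\left(Y,g \right)} = g 2 Y = 2 Y g$)
$N{\left(C,Z \right)} = 2 Z C^{2}$ ($N{\left(C,Z \right)} = C 2 \cdot 1 C Z = C 2 C Z = 2 C^{2} Z = 2 Z C^{2}$)
$u{\left(E \right)} = 7 + E$
$\frac{u{\left(-873 \right)}}{N{\left(717,-536 \right)}} = \frac{7 - 873}{2 \left(-536\right) 717^{2}} = - \frac{866}{2 \left(-536\right) 514089} = - \frac{866}{-551103408} = \left(-866\right) \left(- \frac{1}{551103408}\right) = \frac{433}{275551704}$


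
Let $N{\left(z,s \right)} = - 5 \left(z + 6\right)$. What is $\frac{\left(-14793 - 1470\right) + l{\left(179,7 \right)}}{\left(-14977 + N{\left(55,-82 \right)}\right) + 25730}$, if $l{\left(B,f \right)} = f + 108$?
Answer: $- \frac{4037}{2612} \approx -1.5456$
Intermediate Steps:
$N{\left(z,s \right)} = -30 - 5 z$ ($N{\left(z,s \right)} = - 5 \left(6 + z\right) = -30 - 5 z$)
$l{\left(B,f \right)} = 108 + f$
$\frac{\left(-14793 - 1470\right) + l{\left(179,7 \right)}}{\left(-14977 + N{\left(55,-82 \right)}\right) + 25730} = \frac{\left(-14793 - 1470\right) + \left(108 + 7\right)}{\left(-14977 - 305\right) + 25730} = \frac{\left(-14793 - 1470\right) + 115}{\left(-14977 - 305\right) + 25730} = \frac{-16263 + 115}{\left(-14977 - 305\right) + 25730} = - \frac{16148}{-15282 + 25730} = - \frac{16148}{10448} = \left(-16148\right) \frac{1}{10448} = - \frac{4037}{2612}$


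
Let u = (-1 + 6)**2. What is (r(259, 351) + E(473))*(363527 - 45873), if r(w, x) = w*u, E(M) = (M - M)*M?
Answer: 2056809650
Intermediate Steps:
E(M) = 0 (E(M) = 0*M = 0)
u = 25 (u = 5**2 = 25)
r(w, x) = 25*w (r(w, x) = w*25 = 25*w)
(r(259, 351) + E(473))*(363527 - 45873) = (25*259 + 0)*(363527 - 45873) = (6475 + 0)*317654 = 6475*317654 = 2056809650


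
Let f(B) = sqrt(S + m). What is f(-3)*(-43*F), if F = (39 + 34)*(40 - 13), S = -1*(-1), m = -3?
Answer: -84753*I*sqrt(2) ≈ -1.1986e+5*I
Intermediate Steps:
S = 1
F = 1971 (F = 73*27 = 1971)
f(B) = I*sqrt(2) (f(B) = sqrt(1 - 3) = sqrt(-2) = I*sqrt(2))
f(-3)*(-43*F) = (I*sqrt(2))*(-43*1971) = (I*sqrt(2))*(-84753) = -84753*I*sqrt(2)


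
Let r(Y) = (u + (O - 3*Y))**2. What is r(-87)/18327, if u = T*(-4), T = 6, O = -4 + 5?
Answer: 56644/18327 ≈ 3.0907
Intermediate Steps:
O = 1
u = -24 (u = 6*(-4) = -24)
r(Y) = (-23 - 3*Y)**2 (r(Y) = (-24 + (1 - 3*Y))**2 = (-23 - 3*Y)**2)
r(-87)/18327 = (23 + 3*(-87))**2/18327 = (23 - 261)**2*(1/18327) = (-238)**2*(1/18327) = 56644*(1/18327) = 56644/18327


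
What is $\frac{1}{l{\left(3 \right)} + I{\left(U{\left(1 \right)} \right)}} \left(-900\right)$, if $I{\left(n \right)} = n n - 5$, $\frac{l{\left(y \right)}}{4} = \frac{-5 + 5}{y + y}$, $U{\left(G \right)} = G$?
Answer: $225$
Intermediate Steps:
$l{\left(y \right)} = 0$ ($l{\left(y \right)} = 4 \frac{-5 + 5}{y + y} = 4 \frac{0}{2 y} = 4 \cdot 0 \frac{1}{2 y} = 4 \cdot 0 = 0$)
$I{\left(n \right)} = -5 + n^{2}$ ($I{\left(n \right)} = n^{2} - 5 = -5 + n^{2}$)
$\frac{1}{l{\left(3 \right)} + I{\left(U{\left(1 \right)} \right)}} \left(-900\right) = \frac{1}{0 - \left(5 - 1^{2}\right)} \left(-900\right) = \frac{1}{0 + \left(-5 + 1\right)} \left(-900\right) = \frac{1}{0 - 4} \left(-900\right) = \frac{1}{-4} \left(-900\right) = \left(- \frac{1}{4}\right) \left(-900\right) = 225$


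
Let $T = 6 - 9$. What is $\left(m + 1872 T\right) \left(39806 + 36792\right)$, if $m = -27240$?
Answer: $-2516703888$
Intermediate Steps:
$T = -3$
$\left(m + 1872 T\right) \left(39806 + 36792\right) = \left(-27240 + 1872 \left(-3\right)\right) \left(39806 + 36792\right) = \left(-27240 - 5616\right) 76598 = \left(-32856\right) 76598 = -2516703888$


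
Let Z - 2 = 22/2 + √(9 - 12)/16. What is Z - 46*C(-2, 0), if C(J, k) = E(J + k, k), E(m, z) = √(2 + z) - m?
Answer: -79 - 46*√2 + I*√3/16 ≈ -144.05 + 0.10825*I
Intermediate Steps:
C(J, k) = √(2 + k) - J - k (C(J, k) = √(2 + k) - (J + k) = √(2 + k) + (-J - k) = √(2 + k) - J - k)
Z = 13 + I*√3/16 (Z = 2 + (22/2 + √(9 - 12)/16) = 2 + (22*(½) + √(-3)*(1/16)) = 2 + (11 + (I*√3)*(1/16)) = 2 + (11 + I*√3/16) = 13 + I*√3/16 ≈ 13.0 + 0.10825*I)
Z - 46*C(-2, 0) = (13 + I*√3/16) - 46*(√(2 + 0) - 1*(-2) - 1*0) = (13 + I*√3/16) - 46*(√2 + 2 + 0) = (13 + I*√3/16) - 46*(2 + √2) = (13 + I*√3/16) + (-92 - 46*√2) = -79 - 46*√2 + I*√3/16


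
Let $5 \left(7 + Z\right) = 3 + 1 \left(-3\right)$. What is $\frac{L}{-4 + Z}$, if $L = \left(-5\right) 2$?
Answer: $\frac{10}{11} \approx 0.90909$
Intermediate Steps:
$Z = -7$ ($Z = -7 + \frac{3 + 1 \left(-3\right)}{5} = -7 + \frac{3 - 3}{5} = -7 + \frac{1}{5} \cdot 0 = -7 + 0 = -7$)
$L = -10$
$\frac{L}{-4 + Z} = - \frac{10}{-4 - 7} = - \frac{10}{-11} = \left(-10\right) \left(- \frac{1}{11}\right) = \frac{10}{11}$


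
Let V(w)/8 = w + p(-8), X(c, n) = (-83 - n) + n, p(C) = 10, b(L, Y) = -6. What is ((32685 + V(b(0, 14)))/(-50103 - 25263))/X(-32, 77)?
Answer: 32717/6255378 ≈ 0.0052302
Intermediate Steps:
X(c, n) = -83
V(w) = 80 + 8*w (V(w) = 8*(w + 10) = 8*(10 + w) = 80 + 8*w)
((32685 + V(b(0, 14)))/(-50103 - 25263))/X(-32, 77) = ((32685 + (80 + 8*(-6)))/(-50103 - 25263))/(-83) = ((32685 + (80 - 48))/(-75366))*(-1/83) = ((32685 + 32)*(-1/75366))*(-1/83) = (32717*(-1/75366))*(-1/83) = -32717/75366*(-1/83) = 32717/6255378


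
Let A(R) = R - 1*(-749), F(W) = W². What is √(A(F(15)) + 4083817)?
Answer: √4084791 ≈ 2021.1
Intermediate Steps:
A(R) = 749 + R (A(R) = R + 749 = 749 + R)
√(A(F(15)) + 4083817) = √((749 + 15²) + 4083817) = √((749 + 225) + 4083817) = √(974 + 4083817) = √4084791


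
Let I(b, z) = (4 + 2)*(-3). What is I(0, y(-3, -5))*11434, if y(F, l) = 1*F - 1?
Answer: -205812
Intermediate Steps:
y(F, l) = -1 + F (y(F, l) = F - 1 = -1 + F)
I(b, z) = -18 (I(b, z) = 6*(-3) = -18)
I(0, y(-3, -5))*11434 = -18*11434 = -205812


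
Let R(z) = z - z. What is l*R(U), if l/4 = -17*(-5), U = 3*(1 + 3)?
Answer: 0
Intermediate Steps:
U = 12 (U = 3*4 = 12)
R(z) = 0
l = 340 (l = 4*(-17*(-5)) = 4*85 = 340)
l*R(U) = 340*0 = 0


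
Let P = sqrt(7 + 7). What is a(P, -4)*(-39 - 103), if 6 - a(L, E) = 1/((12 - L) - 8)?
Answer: -568 + 71*sqrt(14) ≈ -302.34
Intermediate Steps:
P = sqrt(14) ≈ 3.7417
a(L, E) = 6 - 1/(4 - L) (a(L, E) = 6 - 1/((12 - L) - 8) = 6 - 1/(4 - L))
a(P, -4)*(-39 - 103) = ((-23 + 6*sqrt(14))/(-4 + sqrt(14)))*(-39 - 103) = ((-23 + 6*sqrt(14))/(-4 + sqrt(14)))*(-142) = -142*(-23 + 6*sqrt(14))/(-4 + sqrt(14))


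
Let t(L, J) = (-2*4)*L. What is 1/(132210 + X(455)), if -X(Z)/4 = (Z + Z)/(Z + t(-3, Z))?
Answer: 479/63324950 ≈ 7.5642e-6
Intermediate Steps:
t(L, J) = -8*L
X(Z) = -8*Z/(24 + Z) (X(Z) = -4*(Z + Z)/(Z - 8*(-3)) = -4*2*Z/(Z + 24) = -4*2*Z/(24 + Z) = -8*Z/(24 + Z))
1/(132210 + X(455)) = 1/(132210 - 8*455/(24 + 455)) = 1/(132210 - 8*455/479) = 1/(132210 - 8*455*1/479) = 1/(132210 - 3640/479) = 1/(63324950/479) = 479/63324950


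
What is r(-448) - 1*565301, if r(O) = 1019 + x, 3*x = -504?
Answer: -564450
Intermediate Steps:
x = -168 (x = (⅓)*(-504) = -168)
r(O) = 851 (r(O) = 1019 - 168 = 851)
r(-448) - 1*565301 = 851 - 1*565301 = 851 - 565301 = -564450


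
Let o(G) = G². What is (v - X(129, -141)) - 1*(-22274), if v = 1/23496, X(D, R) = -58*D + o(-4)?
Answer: 698771041/23496 ≈ 29740.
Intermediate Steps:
X(D, R) = 16 - 58*D (X(D, R) = -58*D + (-4)² = -58*D + 16 = 16 - 58*D)
v = 1/23496 ≈ 4.2560e-5
(v - X(129, -141)) - 1*(-22274) = (1/23496 - (16 - 58*129)) - 1*(-22274) = (1/23496 - (16 - 7482)) + 22274 = (1/23496 - 1*(-7466)) + 22274 = (1/23496 + 7466) + 22274 = 175421137/23496 + 22274 = 698771041/23496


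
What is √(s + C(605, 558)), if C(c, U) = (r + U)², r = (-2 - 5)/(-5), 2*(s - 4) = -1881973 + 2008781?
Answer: √9408409/5 ≈ 613.46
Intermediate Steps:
s = 63408 (s = 4 + (-1881973 + 2008781)/2 = 4 + (½)*126808 = 4 + 63404 = 63408)
r = 7/5 (r = -⅕*(-7) = 7/5 ≈ 1.4000)
C(c, U) = (7/5 + U)²
√(s + C(605, 558)) = √(63408 + (7 + 5*558)²/25) = √(63408 + (7 + 2790)²/25) = √(63408 + (1/25)*2797²) = √(63408 + (1/25)*7823209) = √(63408 + 7823209/25) = √(9408409/25) = √9408409/5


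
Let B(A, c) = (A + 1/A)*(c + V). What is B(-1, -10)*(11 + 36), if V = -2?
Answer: 1128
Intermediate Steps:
B(A, c) = (-2 + c)*(A + 1/A) (B(A, c) = (A + 1/A)*(c - 2) = (A + 1/A)*(-2 + c) = (-2 + c)*(A + 1/A))
B(-1, -10)*(11 + 36) = ((-2 - 10 + (-1)**2*(-2 - 10))/(-1))*(11 + 36) = -(-2 - 10 + 1*(-12))*47 = -(-2 - 10 - 12)*47 = -1*(-24)*47 = 24*47 = 1128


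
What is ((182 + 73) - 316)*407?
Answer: -24827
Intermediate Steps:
((182 + 73) - 316)*407 = (255 - 316)*407 = -61*407 = -24827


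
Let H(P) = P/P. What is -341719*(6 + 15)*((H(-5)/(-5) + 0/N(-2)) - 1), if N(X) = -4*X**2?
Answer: 43056594/5 ≈ 8.6113e+6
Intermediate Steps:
H(P) = 1
-341719*(6 + 15)*((H(-5)/(-5) + 0/N(-2)) - 1) = -341719*(6 + 15)*((1/(-5) + 0/((-4*(-2)**2))) - 1) = -7176099*((1*(-1/5) + 0/((-4*4))) - 1) = -7176099*((-1/5 + 0/(-16)) - 1) = -7176099*((-1/5 + 0*(-1/16)) - 1) = -7176099*((-1/5 + 0) - 1) = -7176099*(-1/5 - 1) = -7176099*(-6)/5 = -341719*(-126/5) = 43056594/5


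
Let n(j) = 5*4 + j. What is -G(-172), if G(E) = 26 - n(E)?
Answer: -178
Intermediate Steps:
n(j) = 20 + j
G(E) = 6 - E (G(E) = 26 - (20 + E) = 26 + (-20 - E) = 6 - E)
-G(-172) = -(6 - 1*(-172)) = -(6 + 172) = -1*178 = -178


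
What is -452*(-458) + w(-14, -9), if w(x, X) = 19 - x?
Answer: 207049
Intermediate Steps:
-452*(-458) + w(-14, -9) = -452*(-458) + (19 - 1*(-14)) = 207016 + (19 + 14) = 207016 + 33 = 207049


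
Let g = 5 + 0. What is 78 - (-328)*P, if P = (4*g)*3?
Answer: 19758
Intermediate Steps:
g = 5
P = 60 (P = (4*5)*3 = 20*3 = 60)
78 - (-328)*P = 78 - (-328)*60 = 78 - 82*(-240) = 78 + 19680 = 19758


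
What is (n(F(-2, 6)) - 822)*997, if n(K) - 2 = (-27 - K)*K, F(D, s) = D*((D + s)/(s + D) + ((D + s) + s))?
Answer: -707870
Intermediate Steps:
F(D, s) = D*(1 + D + 2*s) (F(D, s) = D*((D + s)/(D + s) + (D + 2*s)) = D*(1 + (D + 2*s)) = D*(1 + D + 2*s))
n(K) = 2 + K*(-27 - K) (n(K) = 2 + (-27 - K)*K = 2 + K*(-27 - K))
(n(F(-2, 6)) - 822)*997 = ((2 - (-2*(1 - 2 + 2*6))² - (-54)*(1 - 2 + 2*6)) - 822)*997 = ((2 - (-2*(1 - 2 + 12))² - (-54)*(1 - 2 + 12)) - 822)*997 = ((2 - (-2*11)² - (-54)*11) - 822)*997 = ((2 - 1*(-22)² - 27*(-22)) - 822)*997 = ((2 - 1*484 + 594) - 822)*997 = ((2 - 484 + 594) - 822)*997 = (112 - 822)*997 = -710*997 = -707870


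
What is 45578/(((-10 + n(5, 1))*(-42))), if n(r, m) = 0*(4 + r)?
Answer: 22789/210 ≈ 108.52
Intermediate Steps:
n(r, m) = 0
45578/(((-10 + n(5, 1))*(-42))) = 45578/(((-10 + 0)*(-42))) = 45578/((-10*(-42))) = 45578/420 = 45578*(1/420) = 22789/210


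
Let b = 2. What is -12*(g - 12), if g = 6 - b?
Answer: 96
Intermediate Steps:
g = 4 (g = 6 - 1*2 = 6 - 2 = 4)
-12*(g - 12) = -12*(4 - 12) = -12*(-8) = 96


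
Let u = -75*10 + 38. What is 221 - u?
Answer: 933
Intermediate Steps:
u = -712 (u = -750 + 38 = -712)
221 - u = 221 - 1*(-712) = 221 + 712 = 933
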